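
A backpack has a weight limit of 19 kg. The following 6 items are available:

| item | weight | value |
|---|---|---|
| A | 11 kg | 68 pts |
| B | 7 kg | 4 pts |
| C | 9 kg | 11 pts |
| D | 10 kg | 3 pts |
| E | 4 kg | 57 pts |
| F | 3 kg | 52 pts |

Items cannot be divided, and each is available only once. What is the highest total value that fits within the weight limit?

177 pts

Check high-value combinations within 19 kg:
- A+E+F: weight 11+4+3=18, value 68+57+52=177
- A+E: weight 11+4=15, value 68+57=125
- A+F: weight 11+3=14, value 68+52=120
Best: 177 pts.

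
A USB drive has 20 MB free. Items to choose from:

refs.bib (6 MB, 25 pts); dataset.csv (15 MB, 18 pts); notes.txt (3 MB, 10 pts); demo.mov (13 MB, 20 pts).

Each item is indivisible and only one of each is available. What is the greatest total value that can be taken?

45 pts

Check high-value combinations within 20 MB:
- refs.bib+demo.mov: size 6+13=19, value 25+20=45
- refs.bib+notes.txt: size 6+3=9, value 25+10=35
- notes.txt+demo.mov: size 3+13=16, value 10+20=30
- dataset.csv+notes.txt: size 15+3=18, value 18+10=28
- refs.bib: size 6, value 25
Best: 45 pts.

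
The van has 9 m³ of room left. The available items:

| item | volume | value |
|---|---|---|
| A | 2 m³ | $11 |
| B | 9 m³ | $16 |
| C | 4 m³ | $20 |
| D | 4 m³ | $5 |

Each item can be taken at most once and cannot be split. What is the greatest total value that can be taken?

Check high-value combinations within 9 m³:
- A+C: volume 2+4=6, value 11+20=31
- C+D: volume 4+4=8, value 20+5=25
- C: volume 4, value 20
- A+D: volume 2+4=6, value 11+5=16
Best: $31.

$31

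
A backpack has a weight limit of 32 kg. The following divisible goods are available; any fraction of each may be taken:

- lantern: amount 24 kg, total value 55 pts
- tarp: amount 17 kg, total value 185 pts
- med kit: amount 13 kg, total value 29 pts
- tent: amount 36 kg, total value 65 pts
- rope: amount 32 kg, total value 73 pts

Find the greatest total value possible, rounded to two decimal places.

Take in order of value per unit:
- tarp (185/17 per unit): all 17 → value 185, running total 185.00
- lantern (55/24 per unit): 15 of 24 → value 15×55/24 = 34.3750, running total 219.38
Total 219.38.

219.38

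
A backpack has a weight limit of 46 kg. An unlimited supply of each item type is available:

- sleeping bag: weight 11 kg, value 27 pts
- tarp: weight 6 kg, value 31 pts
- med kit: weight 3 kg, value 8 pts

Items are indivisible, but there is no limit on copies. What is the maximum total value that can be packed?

225 pts

Best value-per-unit is tarp at 31/6; filling with it alone gives 7×31 = 217.
Optimal mix: 7×tarp + 1×med kit → weight 45, value 225.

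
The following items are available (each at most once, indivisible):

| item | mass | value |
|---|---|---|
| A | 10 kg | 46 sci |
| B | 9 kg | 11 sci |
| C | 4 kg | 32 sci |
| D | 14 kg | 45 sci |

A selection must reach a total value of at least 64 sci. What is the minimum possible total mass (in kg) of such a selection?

Subsets with value ≥ 64, sorted by total mass:
- A+C: mass 14, value 78
- C+D: mass 18, value 77
- A+B+C: mass 23, value 89
Minimum mass: 14 kg.

14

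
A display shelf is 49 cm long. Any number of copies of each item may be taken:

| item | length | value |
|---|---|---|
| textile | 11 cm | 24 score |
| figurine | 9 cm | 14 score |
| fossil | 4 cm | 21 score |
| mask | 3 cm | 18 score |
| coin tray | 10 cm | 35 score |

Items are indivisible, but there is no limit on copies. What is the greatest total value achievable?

291 score

Best value-per-unit is mask at 18/3; filling with it alone gives 16×18 = 288.
Optimal mix: 1×fossil + 15×mask → length 49, value 291.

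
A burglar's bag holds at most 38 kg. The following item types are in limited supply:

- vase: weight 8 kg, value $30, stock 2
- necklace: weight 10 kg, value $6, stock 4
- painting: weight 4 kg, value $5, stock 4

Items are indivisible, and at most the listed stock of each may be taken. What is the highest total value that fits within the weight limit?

Top feasible selections:
- 2×vase + 1×necklace + 3×painting: weight 38, value 81
- 2×vase + 4×painting: weight 32, value 80
- 2×vase + 1×necklace + 2×painting: weight 34, value 76
Best: $81.

$81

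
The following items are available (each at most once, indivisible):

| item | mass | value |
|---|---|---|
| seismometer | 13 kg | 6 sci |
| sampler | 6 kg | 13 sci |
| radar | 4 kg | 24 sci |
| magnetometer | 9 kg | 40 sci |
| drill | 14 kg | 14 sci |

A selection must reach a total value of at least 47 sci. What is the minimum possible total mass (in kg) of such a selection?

13

Subsets with value ≥ 47, sorted by total mass:
- radar+magnetometer: mass 13, value 64
- sampler+magnetometer: mass 15, value 53
Minimum mass: 13 kg.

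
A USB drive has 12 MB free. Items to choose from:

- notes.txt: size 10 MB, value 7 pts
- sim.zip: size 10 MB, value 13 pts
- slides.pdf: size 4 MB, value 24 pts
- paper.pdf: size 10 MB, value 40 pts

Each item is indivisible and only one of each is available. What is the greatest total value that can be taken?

Check high-value combinations within 12 MB:
- paper.pdf: size 10, value 40
- slides.pdf: size 4, value 24
- sim.zip: size 10, value 13
Best: 40 pts.

40 pts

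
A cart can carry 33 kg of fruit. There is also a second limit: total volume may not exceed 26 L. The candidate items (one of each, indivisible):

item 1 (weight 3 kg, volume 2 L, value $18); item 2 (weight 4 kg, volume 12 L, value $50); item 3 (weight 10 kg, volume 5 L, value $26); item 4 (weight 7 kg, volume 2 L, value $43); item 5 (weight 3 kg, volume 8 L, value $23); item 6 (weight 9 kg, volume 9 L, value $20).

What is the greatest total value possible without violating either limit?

$137

Feasible sets respecting both limits:
- item 1+item 2+item 3+item 4: weight 24, volume 21, value 137
- item 1+item 2+item 4+item 5: weight 17, volume 24, value 134
- item 1+item 2+item 4+item 6: weight 23, volume 25, value 131
Best: $137.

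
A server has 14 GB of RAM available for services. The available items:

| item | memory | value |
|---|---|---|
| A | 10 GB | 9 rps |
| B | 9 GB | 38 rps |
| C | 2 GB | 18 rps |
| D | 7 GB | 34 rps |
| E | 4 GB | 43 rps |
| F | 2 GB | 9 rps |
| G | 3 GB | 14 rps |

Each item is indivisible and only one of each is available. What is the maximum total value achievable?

95 rps

Check high-value combinations within 14 GB:
- C+D+E: memory 2+7+4=13, value 18+34+43=95
- D+E+G: memory 7+4+3=14, value 34+43+14=91
- D+E+F: memory 7+4+2=13, value 34+43+9=86
- C+E+F+G: memory 2+4+2+3=11, value 18+43+9+14=84
- B+E: memory 9+4=13, value 38+43=81
Best: 95 rps.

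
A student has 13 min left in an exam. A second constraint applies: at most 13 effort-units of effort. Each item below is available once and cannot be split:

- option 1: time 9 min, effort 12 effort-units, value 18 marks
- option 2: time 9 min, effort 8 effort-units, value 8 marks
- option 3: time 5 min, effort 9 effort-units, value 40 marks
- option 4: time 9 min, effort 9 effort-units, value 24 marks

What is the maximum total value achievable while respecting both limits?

40 marks

Feasible sets respecting both limits:
- option 3: time 5, effort 9, value 40
- option 4: time 9, effort 9, value 24
- option 1: time 9, effort 12, value 18
Best: 40 marks.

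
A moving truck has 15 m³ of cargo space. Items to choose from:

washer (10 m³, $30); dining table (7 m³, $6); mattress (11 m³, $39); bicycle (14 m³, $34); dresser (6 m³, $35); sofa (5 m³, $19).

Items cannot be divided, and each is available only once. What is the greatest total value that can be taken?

$54

This is a 0/1 knapsack; check combinations near the capacity.
- dresser+sofa: volume 6+5=11, value 35+19=54
- washer+sofa: volume 10+5=15, value 30+19=49
- dining table+dresser: volume 7+6=13, value 6+35=41
- mattress: volume 11, value 39
- dresser: volume 6, value 35
Best: $54.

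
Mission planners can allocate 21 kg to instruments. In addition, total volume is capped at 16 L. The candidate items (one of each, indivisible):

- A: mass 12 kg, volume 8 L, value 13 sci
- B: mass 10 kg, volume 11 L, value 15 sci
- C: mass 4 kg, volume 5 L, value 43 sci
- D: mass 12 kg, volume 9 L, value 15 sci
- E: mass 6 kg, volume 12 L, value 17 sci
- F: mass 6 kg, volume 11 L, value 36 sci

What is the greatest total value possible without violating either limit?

79 sci

Feasible sets respecting both limits:
- C+F: mass 10, volume 16, value 79
- B+C: mass 14, volume 16, value 58
- C+D: mass 16, volume 14, value 58
- A+C: mass 16, volume 13, value 56
Best: 79 sci.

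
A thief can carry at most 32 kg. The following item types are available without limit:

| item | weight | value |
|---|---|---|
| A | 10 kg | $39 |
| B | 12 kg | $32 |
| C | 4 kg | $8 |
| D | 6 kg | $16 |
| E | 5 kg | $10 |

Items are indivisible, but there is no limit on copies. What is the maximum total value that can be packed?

Best value-per-unit is A at 39/10, and filling with it alone uses weight 3×10=30. No mix of the others beats 3×39 = 117.

$117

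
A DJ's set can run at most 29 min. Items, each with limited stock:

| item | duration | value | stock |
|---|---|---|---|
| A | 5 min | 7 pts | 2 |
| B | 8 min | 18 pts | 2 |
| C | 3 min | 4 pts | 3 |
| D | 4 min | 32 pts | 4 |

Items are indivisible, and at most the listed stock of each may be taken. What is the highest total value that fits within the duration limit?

Best selections within duration 29 and stock limits:
- 1×A + 1×B + 4×D: duration 29, value 153
- 1×B + 1×C + 4×D: duration 27, value 150
Best: 153 pts.

153 pts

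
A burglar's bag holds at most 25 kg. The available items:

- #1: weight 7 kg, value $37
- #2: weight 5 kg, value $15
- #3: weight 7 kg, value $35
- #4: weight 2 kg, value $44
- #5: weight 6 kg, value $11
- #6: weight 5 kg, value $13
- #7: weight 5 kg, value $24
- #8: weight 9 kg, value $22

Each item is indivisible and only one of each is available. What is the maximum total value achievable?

$140

Check high-value combinations within 25 kg:
- #1+#3+#4+#7: weight 7+7+2+5=21, value 37+35+44+24=140
- #1+#3+#4+#8: weight 7+7+2+9=25, value 37+35+44+22=138
- #1+#2+#4+#6+#7: weight 7+5+2+5+5=24, value 37+15+44+13+24=133
- #1+#2+#3+#4: weight 7+5+7+2=21, value 37+15+35+44=131
Best: $140.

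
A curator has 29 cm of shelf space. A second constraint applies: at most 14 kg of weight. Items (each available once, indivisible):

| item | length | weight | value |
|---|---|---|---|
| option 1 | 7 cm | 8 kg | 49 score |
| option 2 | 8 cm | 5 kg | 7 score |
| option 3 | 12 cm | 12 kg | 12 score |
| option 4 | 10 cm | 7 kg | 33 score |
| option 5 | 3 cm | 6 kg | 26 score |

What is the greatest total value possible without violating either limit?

Feasible sets respecting both limits:
- option 1+option 5: length 10, weight 14, value 75
- option 4+option 5: length 13, weight 13, value 59
- option 1+option 2: length 15, weight 13, value 56
Best: 75 score.

75 score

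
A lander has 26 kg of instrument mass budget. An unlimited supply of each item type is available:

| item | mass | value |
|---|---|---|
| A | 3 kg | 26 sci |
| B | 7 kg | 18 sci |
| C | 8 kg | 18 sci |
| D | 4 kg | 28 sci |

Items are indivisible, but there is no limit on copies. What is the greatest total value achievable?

Best value-per-unit is A at 26/3; filling with it alone gives 8×26 = 208.
Optimal mix: 6×A + 2×D → mass 26, value 212.

212 sci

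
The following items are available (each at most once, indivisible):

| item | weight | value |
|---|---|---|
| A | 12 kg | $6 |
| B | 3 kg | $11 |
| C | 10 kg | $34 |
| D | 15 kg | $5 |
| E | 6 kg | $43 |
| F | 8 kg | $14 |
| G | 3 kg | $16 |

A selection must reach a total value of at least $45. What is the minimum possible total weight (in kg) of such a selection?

Subsets with value ≥ 45, sorted by total weight:
- E+G: weight 9, value 59
- B+E: weight 9, value 54
- B+E+G: weight 12, value 70
- C+G: weight 13, value 50
Minimum weight: 9 kg.

9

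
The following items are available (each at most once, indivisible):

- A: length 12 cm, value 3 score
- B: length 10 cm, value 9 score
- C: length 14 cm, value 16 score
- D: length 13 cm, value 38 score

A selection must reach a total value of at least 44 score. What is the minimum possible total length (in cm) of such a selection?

Subsets with value ≥ 44, sorted by total length:
- B+D: length 23, value 47
- C+D: length 27, value 54
- A+B+D: length 35, value 50
- B+C+D: length 37, value 63
Minimum length: 23 cm.

23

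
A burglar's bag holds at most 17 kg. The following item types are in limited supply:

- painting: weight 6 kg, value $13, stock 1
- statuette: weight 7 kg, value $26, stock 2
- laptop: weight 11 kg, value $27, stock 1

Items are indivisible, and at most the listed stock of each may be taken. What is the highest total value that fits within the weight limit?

Best selections within weight 17 and stock limits:
- 2×statuette: weight 14, value 52
- 1×painting + 1×laptop: weight 17, value 40
- 1×painting + 1×statuette: weight 13, value 39
Best: $52.

$52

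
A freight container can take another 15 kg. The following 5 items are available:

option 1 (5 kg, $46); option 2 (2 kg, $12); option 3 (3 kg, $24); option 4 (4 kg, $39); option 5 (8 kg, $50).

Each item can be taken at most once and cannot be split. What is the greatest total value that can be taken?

Check high-value combinations within 15 kg:
- option 1+option 2+option 3+option 4: weight 5+2+3+4=14, value 46+12+24+39=121
- option 3+option 4+option 5: weight 3+4+8=15, value 24+39+50=113
- option 1+option 3+option 4: weight 5+3+4=12, value 46+24+39=109
- option 1+option 2+option 5: weight 5+2+8=15, value 46+12+50=108
Best: $121.

$121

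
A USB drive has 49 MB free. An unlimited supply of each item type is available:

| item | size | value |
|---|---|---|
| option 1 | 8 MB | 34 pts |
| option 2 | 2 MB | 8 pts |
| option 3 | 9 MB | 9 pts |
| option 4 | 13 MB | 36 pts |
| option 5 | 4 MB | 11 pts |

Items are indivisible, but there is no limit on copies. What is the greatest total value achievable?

Best value-per-unit is option 1 at 34/8, and filling with it alone uses size 6×8=48. No mix of the others beats 6×34 = 204.

204 pts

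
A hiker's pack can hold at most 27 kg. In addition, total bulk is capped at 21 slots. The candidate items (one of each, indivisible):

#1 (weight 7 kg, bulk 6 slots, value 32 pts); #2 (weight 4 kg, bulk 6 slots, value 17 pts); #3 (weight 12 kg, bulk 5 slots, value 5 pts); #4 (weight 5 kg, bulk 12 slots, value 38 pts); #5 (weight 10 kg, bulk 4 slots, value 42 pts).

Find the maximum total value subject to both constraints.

91 pts

Feasible sets respecting both limits:
- #1+#2+#5: weight 21, bulk 16, value 91
- #3+#4+#5: weight 27, bulk 21, value 85
- #4+#5: weight 15, bulk 16, value 80
Best: 91 pts.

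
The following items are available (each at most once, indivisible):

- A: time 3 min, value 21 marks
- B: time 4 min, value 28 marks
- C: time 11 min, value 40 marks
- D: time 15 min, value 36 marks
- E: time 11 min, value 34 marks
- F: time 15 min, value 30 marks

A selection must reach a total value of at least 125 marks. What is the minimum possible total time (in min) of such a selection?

33

Subsets with value ≥ 125, sorted by total time:
- A+B+C+D: time 33, value 125
- A+C+D+E: time 40, value 131
Minimum time: 33 min.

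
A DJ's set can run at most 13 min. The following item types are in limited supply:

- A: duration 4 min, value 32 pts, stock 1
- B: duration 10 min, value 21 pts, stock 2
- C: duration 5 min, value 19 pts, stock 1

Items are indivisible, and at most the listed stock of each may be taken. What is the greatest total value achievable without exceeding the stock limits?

Best selections within duration 13 and stock limits:
- 1×A + 1×C: duration 9, value 51
- 1×A: duration 4, value 32
- 1×B: duration 10, value 21
Best: 51 pts.

51 pts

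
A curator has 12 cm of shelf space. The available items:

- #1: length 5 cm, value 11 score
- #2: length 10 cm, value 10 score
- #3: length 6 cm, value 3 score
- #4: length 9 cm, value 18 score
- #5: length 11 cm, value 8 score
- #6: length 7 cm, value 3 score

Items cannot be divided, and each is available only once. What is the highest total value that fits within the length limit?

18 score

Check high-value combinations within 12 cm:
- #4: length 9, value 18
- #1+#3: length 5+6=11, value 11+3=14
- #1+#6: length 5+7=12, value 11+3=14
- #1: length 5, value 11
Best: 18 score.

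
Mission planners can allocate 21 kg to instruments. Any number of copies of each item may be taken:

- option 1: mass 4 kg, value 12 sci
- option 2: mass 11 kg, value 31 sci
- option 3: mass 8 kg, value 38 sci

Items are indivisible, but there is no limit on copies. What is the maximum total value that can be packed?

88 sci

Best value-per-unit is option 3 at 38/8; filling with it alone gives 2×38 = 76.
Optimal mix: 1×option 1 + 2×option 3 → mass 20, value 88.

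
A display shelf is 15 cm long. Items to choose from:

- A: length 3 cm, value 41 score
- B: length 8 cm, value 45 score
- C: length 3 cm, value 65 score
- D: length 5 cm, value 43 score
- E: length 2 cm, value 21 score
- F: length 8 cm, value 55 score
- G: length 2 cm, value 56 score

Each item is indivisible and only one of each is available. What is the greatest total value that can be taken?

226 score

Check high-value combinations within 15 cm:
- A+C+D+E+G: length 3+3+5+2+2=15, value 41+65+43+21+56=226
- A+C+D+G: length 3+3+5+2=13, value 41+65+43+56=205
- C+E+F+G: length 3+2+8+2=15, value 65+21+55+56=197
- B+C+E+G: length 8+3+2+2=15, value 45+65+21+56=187
- C+D+E+G: length 3+5+2+2=12, value 65+43+21+56=185
Best: 226 score.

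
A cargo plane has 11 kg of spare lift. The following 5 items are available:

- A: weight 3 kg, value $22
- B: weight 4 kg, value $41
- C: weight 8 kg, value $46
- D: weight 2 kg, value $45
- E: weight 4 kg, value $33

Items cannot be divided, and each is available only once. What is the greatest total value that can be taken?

This is a 0/1 knapsack; check combinations near the capacity.
- B+D+E: weight 4+2+4=10, value 41+45+33=119
- A+B+D: weight 3+4+2=9, value 22+41+45=108
- A+D+E: weight 3+2+4=9, value 22+45+33=100
Best: $119.

$119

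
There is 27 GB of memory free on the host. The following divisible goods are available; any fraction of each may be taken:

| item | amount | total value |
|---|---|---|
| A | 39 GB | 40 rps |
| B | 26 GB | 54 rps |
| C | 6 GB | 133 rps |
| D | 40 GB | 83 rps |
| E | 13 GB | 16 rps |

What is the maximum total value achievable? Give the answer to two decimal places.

Take in order of value per unit:
- C (133/6 per unit): all 6 → value 133, running total 133.00
- B (54/26 per unit): 21 of 26 → value 21×54/26 = 43.6154, running total 176.62
Total 176.62.

176.62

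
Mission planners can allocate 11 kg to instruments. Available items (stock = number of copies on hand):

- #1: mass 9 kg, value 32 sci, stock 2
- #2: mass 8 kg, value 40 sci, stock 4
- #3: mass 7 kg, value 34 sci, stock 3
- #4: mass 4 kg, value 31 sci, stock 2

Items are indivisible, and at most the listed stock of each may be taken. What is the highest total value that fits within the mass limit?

Best selections within mass 11 and stock limits:
- 1×#3 + 1×#4: mass 11, value 65
- 2×#4: mass 8, value 62
- 1×#2: mass 8, value 40
Best: 65 sci.

65 sci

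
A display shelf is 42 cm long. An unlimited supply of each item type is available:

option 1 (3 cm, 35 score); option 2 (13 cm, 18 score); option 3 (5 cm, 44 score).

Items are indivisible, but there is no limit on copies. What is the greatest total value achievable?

Best value-per-unit is option 1 at 35/3, and filling with it alone uses length 14×3=42. No mix of the others beats 14×35 = 490.

490 score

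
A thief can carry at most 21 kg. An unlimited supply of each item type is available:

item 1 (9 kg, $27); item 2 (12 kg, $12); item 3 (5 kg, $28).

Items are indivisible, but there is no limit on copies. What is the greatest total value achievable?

$112

Best value-per-unit is item 3 at 28/5, and filling with it alone uses weight 4×5=20. No mix of the others beats 4×28 = 112.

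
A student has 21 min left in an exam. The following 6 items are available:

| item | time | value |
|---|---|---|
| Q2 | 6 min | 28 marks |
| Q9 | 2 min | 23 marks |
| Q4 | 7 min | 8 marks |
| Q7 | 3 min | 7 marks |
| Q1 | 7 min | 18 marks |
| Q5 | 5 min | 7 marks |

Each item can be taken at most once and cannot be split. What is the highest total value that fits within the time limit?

76 marks

Check high-value combinations within 21 min:
- Q2+Q9+Q7+Q1: time 6+2+3+7=18, value 28+23+7+18=76
- Q2+Q9+Q1+Q5: time 6+2+7+5=20, value 28+23+18+7=76
- Q2+Q9+Q1: time 6+2+7=15, value 28+23+18=69
- Q2+Q9+Q4+Q7: time 6+2+7+3=18, value 28+23+8+7=66
- Q2+Q9+Q4+Q5: time 6+2+7+5=20, value 28+23+8+7=66
Best: 76 marks.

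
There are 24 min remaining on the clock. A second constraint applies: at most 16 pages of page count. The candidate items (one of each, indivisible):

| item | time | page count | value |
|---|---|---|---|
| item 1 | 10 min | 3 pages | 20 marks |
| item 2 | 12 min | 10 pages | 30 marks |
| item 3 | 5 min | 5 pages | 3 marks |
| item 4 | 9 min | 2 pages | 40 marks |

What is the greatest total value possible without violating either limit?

70 marks

Feasible sets respecting both limits:
- item 2+item 4: time 21, page count 12, value 70
- item 1+item 3+item 4: time 24, page count 10, value 63
- item 1+item 4: time 19, page count 5, value 60
Best: 70 marks.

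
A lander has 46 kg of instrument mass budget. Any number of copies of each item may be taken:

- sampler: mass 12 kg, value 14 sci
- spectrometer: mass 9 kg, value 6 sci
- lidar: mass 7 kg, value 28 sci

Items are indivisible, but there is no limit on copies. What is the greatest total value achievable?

Best value-per-unit is lidar at 28/7, and filling with it alone uses mass 6×7=42. No mix of the others beats 6×28 = 168.

168 sci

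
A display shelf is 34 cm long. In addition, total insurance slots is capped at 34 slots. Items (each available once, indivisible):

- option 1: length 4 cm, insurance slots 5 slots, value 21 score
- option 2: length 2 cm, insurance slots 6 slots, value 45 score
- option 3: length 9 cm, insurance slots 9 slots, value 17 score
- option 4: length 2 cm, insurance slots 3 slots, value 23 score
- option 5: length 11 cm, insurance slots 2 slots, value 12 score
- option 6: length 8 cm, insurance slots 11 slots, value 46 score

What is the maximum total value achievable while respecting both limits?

Feasible sets respecting both limits:
- option 1+option 2+option 3+option 4+option 6: length 25, insurance slots 34, value 152
- option 1+option 2+option 4+option 5+option 6: length 27, insurance slots 27, value 147
- option 2+option 3+option 4+option 5+option 6: length 32, insurance slots 31, value 143
- option 1+option 2+option 3+option 5+option 6: length 34, insurance slots 33, value 141
Best: 152 score.

152 score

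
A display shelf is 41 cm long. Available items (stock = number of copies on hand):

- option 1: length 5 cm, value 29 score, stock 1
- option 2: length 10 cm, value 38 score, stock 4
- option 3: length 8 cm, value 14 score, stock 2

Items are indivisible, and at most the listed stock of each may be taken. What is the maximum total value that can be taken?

152 score

Best selections within length 41 and stock limits:
- 4×option 2: length 40, value 152
- 1×option 1 + 3×option 2: length 35, value 143
- 1×option 1 + 2×option 2 + 2×option 3: length 41, value 133
Best: 152 score.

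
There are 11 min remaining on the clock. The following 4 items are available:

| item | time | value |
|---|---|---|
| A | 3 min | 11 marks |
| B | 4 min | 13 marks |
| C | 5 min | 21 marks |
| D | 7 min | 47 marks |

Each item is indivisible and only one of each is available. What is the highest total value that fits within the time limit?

60 marks

This is a 0/1 knapsack; check combinations near the capacity.
- B+D: time 4+7=11, value 13+47=60
- A+D: time 3+7=10, value 11+47=58
- D: time 7, value 47
Best: 60 marks.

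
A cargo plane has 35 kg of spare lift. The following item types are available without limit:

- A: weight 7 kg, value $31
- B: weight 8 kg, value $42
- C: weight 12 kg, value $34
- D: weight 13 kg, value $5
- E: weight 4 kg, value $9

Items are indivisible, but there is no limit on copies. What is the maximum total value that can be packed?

$168

Best value-per-unit is B at 42/8, and filling with it alone uses weight 4×8=32. No mix of the others beats 4×42 = 168.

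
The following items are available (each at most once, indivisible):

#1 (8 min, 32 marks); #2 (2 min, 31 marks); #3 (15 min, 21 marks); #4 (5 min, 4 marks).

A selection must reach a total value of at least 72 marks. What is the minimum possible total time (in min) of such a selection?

Subsets with value ≥ 72, sorted by total time:
- #1+#2+#3: time 25, value 84
- #1+#2+#3+#4: time 30, value 88
Minimum time: 25 min.

25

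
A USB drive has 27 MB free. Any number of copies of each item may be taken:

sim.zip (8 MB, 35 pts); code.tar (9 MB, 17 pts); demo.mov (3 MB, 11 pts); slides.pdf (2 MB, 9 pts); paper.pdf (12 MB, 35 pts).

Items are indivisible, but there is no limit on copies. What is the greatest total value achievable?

Best value-per-unit is slides.pdf at 9/2; filling with it alone gives 13×9 = 117.
Optimal mix: 1×demo.mov + 12×slides.pdf → size 27, value 119.

119 pts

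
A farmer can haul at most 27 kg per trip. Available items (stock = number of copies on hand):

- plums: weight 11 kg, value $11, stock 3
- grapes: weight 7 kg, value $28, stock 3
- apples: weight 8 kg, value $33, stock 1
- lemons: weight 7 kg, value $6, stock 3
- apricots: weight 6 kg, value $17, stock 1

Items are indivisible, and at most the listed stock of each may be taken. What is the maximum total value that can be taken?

Best selections within weight 27 and stock limits:
- 3×grapes + 1×apricots: weight 27, value 101
- 2×grapes + 1×apples: weight 22, value 89
Best: $101.

$101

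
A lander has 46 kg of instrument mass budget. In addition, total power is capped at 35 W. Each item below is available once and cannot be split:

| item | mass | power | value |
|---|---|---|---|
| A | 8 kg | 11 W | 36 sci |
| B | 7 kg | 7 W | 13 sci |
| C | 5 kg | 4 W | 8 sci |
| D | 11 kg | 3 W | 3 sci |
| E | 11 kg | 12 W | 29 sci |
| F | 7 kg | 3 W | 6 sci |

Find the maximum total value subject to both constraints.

86 sci

Feasible sets respecting both limits:
- A+B+C+E: mass 31, power 34, value 86
- A+B+E+F: mass 33, power 33, value 84
- A+C+D+E+F: mass 42, power 33, value 82
Best: 86 sci.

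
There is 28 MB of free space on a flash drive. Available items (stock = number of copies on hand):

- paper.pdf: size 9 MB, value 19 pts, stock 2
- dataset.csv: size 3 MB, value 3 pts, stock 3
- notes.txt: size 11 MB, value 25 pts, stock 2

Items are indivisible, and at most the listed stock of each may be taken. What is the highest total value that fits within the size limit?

Best selections within size 28 and stock limits:
- 2×dataset.csv + 2×notes.txt: size 28, value 56
- 1×dataset.csv + 2×notes.txt: size 25, value 53
- 2×notes.txt: size 22, value 50
- 1×paper.pdf + 2×dataset.csv + 1×notes.txt: size 26, value 50
Best: 56 pts.

56 pts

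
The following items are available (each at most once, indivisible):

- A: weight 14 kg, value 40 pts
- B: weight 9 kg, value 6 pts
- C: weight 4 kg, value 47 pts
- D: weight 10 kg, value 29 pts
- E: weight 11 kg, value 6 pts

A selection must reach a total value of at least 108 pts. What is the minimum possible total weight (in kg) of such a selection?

Subsets with value ≥ 108, sorted by total weight:
- A+C+D: weight 28, value 116
- A+B+C+D: weight 37, value 122
- A+C+D+E: weight 39, value 122
- A+B+C+D+E: weight 48, value 128
Minimum weight: 28 kg.

28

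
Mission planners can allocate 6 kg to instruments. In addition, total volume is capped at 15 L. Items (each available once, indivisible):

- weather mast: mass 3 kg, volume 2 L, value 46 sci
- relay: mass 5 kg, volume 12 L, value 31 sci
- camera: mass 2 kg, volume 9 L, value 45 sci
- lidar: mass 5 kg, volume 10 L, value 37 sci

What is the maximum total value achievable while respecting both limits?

91 sci

Feasible sets respecting both limits:
- weather mast+camera: mass 5, volume 11, value 91
- weather mast: mass 3, volume 2, value 46
- camera: mass 2, volume 9, value 45
Best: 91 sci.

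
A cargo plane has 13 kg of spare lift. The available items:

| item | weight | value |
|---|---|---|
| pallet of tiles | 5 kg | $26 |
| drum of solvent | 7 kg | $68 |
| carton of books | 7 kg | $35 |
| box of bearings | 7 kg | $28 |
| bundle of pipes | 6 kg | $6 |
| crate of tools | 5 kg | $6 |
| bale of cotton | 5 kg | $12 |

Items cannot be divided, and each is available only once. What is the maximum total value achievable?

$94

Check high-value combinations within 13 kg:
- pallet of tiles+drum of solvent: weight 5+7=12, value 26+68=94
- drum of solvent+bale of cotton: weight 7+5=12, value 68+12=80
- drum of solvent+crate of tools: weight 7+5=12, value 68+6=74
- drum of solvent+bundle of pipes: weight 7+6=13, value 68+6=74
Best: $94.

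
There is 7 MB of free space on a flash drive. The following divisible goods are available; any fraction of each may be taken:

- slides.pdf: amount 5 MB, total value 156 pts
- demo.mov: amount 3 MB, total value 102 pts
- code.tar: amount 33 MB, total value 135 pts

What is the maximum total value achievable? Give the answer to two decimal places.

Take in order of value per unit:
- demo.mov (102/3 per unit): all 3 → value 102, running total 102.00
- slides.pdf (156/5 per unit): 4 of 5 → value 4×156/5 = 124.8000, running total 226.80
Total 226.80.

226.80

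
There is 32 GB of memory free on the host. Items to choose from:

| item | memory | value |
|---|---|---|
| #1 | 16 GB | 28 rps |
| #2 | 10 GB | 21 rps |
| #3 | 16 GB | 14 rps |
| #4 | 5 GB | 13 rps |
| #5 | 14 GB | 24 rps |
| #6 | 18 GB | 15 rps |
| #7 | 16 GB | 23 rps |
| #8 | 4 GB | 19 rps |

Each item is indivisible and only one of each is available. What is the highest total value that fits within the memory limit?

This is a 0/1 knapsack; check combinations near the capacity.
- #1+#2+#8: memory 16+10+4=30, value 28+21+19=68
- #2+#5+#8: memory 10+14+4=28, value 21+24+19=64
- #2+#7+#8: memory 10+16+4=30, value 21+23+19=63
Best: 68 rps.

68 rps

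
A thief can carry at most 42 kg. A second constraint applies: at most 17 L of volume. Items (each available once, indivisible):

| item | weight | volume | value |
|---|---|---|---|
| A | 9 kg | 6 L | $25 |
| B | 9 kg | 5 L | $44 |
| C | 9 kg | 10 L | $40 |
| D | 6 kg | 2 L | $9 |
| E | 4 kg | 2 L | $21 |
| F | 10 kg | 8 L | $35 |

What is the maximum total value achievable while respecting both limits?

Feasible sets respecting both limits:
- B+D+E+F: weight 29, volume 17, value 109
- B+C+E: weight 22, volume 17, value 105
- B+E+F: weight 23, volume 15, value 100
- A+B+D+E: weight 28, volume 15, value 99
Best: $109.

$109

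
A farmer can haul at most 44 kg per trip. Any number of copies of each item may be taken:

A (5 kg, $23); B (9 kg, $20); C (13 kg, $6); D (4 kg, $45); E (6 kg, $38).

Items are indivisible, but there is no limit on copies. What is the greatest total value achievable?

Best value-per-unit is D at 45/4, and filling with it alone uses weight 11×4=44. No mix of the others beats 11×45 = 495.

$495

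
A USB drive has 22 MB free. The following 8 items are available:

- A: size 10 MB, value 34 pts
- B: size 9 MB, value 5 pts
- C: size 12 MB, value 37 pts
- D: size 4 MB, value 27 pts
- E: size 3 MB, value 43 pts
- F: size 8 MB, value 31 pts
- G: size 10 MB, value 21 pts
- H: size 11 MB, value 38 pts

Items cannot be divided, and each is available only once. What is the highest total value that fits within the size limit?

Check high-value combinations within 22 MB:
- E+F+H: size 3+8+11=22, value 43+31+38=112
- D+E+H: size 4+3+11=18, value 27+43+38=108
- A+E+F: size 10+3+8=21, value 34+43+31=108
Best: 112 pts.

112 pts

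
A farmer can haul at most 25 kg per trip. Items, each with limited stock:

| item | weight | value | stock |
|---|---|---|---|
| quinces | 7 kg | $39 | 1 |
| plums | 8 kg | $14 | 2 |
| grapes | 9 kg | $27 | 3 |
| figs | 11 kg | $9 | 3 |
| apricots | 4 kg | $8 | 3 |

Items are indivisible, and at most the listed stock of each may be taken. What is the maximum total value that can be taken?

$93

Best selections within weight 25 and stock limits:
- 1×quinces + 2×grapes: weight 25, value 93
- 1×quinces + 1×grapes + 2×apricots: weight 24, value 82
Best: $93.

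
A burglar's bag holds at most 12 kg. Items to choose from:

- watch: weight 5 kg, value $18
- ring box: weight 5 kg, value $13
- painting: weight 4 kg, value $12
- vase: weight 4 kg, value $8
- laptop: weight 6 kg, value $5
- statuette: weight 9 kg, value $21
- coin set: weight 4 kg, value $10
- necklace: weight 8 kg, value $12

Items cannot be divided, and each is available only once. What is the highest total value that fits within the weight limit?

Check high-value combinations within 12 kg:
- watch+ring box: weight 5+5=10, value 18+13=31
- watch+painting: weight 5+4=9, value 18+12=30
- painting+vase+coin set: weight 4+4+4=12, value 12+8+10=30
- watch+coin set: weight 5+4=9, value 18+10=28
- watch+vase: weight 5+4=9, value 18+8=26
Best: $31.

$31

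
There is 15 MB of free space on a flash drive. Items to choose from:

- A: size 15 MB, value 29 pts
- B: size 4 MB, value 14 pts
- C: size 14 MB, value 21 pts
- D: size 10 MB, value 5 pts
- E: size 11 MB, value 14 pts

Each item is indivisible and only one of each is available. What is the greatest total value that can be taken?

29 pts

Check high-value combinations within 15 MB:
- A: size 15, value 29
- B+E: size 4+11=15, value 14+14=28
- C: size 14, value 21
Best: 29 pts.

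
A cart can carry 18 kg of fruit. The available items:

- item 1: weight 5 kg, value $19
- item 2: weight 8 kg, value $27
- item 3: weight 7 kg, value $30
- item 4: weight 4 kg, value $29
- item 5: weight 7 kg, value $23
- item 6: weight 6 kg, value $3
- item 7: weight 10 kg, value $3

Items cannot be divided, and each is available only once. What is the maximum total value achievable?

$82

Check high-value combinations within 18 kg:
- item 3+item 4+item 5: weight 7+4+7=18, value 30+29+23=82
- item 1+item 3+item 4: weight 5+7+4=16, value 19+30+29=78
- item 1+item 2+item 4: weight 5+8+4=17, value 19+27+29=75
- item 1+item 4+item 5: weight 5+4+7=16, value 19+29+23=71
- item 3+item 4+item 6: weight 7+4+6=17, value 30+29+3=62
Best: $82.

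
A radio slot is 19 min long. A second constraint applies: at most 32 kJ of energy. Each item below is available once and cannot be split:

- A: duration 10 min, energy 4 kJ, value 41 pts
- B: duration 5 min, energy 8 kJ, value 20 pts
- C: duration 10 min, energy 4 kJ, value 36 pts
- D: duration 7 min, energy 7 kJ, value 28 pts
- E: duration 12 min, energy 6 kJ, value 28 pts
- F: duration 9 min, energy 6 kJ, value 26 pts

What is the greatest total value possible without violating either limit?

69 pts

Feasible sets respecting both limits:
- A+D: duration 17, energy 11, value 69
- A+F: duration 19, energy 10, value 67
- C+D: duration 17, energy 11, value 64
Best: 69 pts.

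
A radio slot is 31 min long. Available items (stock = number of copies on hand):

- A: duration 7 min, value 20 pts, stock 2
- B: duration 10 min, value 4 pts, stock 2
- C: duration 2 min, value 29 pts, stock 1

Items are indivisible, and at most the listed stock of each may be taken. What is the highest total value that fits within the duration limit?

Top feasible selections:
- 2×A + 1×B + 1×C: duration 26, value 73
- 2×A + 1×C: duration 16, value 69
- 1×A + 2×B + 1×C: duration 29, value 57
- 1×A + 1×B + 1×C: duration 19, value 53
Best: 73 pts.

73 pts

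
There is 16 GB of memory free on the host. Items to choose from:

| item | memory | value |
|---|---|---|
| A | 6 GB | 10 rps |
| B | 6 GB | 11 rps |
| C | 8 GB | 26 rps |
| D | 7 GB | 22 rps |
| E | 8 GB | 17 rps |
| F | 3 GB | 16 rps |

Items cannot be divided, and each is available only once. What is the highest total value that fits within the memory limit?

Check high-value combinations within 16 GB:
- B+D+F: memory 6+7+3=16, value 11+22+16=49
- C+D: memory 8+7=15, value 26+22=48
- A+D+F: memory 6+7+3=16, value 10+22+16=48
- C+E: memory 8+8=16, value 26+17=43
- C+F: memory 8+3=11, value 26+16=42
Best: 49 rps.

49 rps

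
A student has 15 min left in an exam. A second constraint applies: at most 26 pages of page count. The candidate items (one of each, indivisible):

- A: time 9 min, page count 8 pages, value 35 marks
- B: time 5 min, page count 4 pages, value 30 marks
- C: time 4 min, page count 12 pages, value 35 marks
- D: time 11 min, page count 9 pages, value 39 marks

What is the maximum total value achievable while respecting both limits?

74 marks

Feasible sets respecting both limits:
- C+D: time 15, page count 21, value 74
- A+C: time 13, page count 20, value 70
- A+B: time 14, page count 12, value 65
- B+C: time 9, page count 16, value 65
Best: 74 marks.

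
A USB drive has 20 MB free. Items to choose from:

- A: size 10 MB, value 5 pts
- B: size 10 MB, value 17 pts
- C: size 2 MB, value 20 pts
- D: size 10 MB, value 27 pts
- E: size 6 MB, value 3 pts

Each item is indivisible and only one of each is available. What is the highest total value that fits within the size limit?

50 pts

Check high-value combinations within 20 MB:
- C+D+E: size 2+10+6=18, value 20+27+3=50
- C+D: size 2+10=12, value 20+27=47
- B+D: size 10+10=20, value 17+27=44
- B+C+E: size 10+2+6=18, value 17+20+3=40
- B+C: size 10+2=12, value 17+20=37
Best: 50 pts.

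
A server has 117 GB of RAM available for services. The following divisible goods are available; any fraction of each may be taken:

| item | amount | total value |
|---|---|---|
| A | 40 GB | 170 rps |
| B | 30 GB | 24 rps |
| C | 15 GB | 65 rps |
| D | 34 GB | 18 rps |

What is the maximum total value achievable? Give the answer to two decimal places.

Take in order of value per unit:
- C (65/15 per unit): all 15 → value 65, running total 65.00
- A (170/40 per unit): all 40 → value 170, running total 235.00
- B (24/30 per unit): all 30 → value 24, running total 259.00
- D (18/34 per unit): 32 of 34 → value 32×18/34 = 16.9412, running total 275.94
Total 275.94.

275.94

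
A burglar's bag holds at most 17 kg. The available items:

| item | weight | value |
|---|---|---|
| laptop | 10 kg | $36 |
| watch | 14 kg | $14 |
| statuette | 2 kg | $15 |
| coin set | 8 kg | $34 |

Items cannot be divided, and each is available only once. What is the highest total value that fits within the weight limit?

$51

Check high-value combinations within 17 kg:
- laptop+statuette: weight 10+2=12, value 36+15=51
- statuette+coin set: weight 2+8=10, value 15+34=49
- laptop: weight 10, value 36
Best: $51.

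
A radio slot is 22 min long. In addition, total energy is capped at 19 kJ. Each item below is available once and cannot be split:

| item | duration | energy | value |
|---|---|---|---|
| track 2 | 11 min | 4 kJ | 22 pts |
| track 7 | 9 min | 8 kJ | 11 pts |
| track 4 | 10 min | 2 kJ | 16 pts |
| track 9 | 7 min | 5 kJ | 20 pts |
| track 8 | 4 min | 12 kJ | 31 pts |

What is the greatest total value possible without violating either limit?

Feasible sets respecting both limits:
- track 4+track 9+track 8: duration 21, energy 19, value 67
- track 2+track 8: duration 15, energy 16, value 53
- track 9+track 8: duration 11, energy 17, value 51
- track 4+track 8: duration 14, energy 14, value 47
Best: 67 pts.

67 pts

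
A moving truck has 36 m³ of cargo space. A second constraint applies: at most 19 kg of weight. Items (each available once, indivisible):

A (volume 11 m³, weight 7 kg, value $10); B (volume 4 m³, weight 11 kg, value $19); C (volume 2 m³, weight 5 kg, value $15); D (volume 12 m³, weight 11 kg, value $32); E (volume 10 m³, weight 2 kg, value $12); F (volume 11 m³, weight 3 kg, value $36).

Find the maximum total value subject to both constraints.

$83

Feasible sets respecting both limits:
- C+D+F: volume 25, weight 19, value 83
- D+E+F: volume 33, weight 16, value 80
- A+C+E+F: volume 34, weight 17, value 73
Best: $83.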